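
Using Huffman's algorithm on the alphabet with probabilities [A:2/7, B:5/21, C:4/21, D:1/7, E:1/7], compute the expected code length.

Huffman tree construction:
Combine smallest probabilities repeatedly
Resulting codes:
  A: 10 (length 2)
  B: 01 (length 2)
  C: 00 (length 2)
  D: 110 (length 3)
  E: 111 (length 3)
Average length = Σ p(s) × length(s) = 2.2857 bits


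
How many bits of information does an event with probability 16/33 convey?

Information content I(x) = -log₂(p(x))
I = -log₂(16/33) = -log₂(0.4848)
I = 1.0444 bits


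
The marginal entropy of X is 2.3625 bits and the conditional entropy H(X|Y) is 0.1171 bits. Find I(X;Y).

I(X;Y) = H(X) - H(X|Y)
I(X;Y) = 2.3625 - 0.1171 = 2.2454 bits


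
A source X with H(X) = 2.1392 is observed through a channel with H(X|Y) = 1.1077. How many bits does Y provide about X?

I(X;Y) = H(X) - H(X|Y)
I(X;Y) = 2.1392 - 1.1077 = 1.0315 bits


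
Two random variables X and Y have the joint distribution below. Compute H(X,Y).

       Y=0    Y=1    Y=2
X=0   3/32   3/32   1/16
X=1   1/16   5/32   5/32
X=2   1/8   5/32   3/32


H(X,Y) = -Σ p(x,y) log₂ p(x,y)
  p(0,0)=3/32: -0.0938 × log₂(0.0938) = 0.3202
  p(0,1)=3/32: -0.0938 × log₂(0.0938) = 0.3202
  p(0,2)=1/16: -0.0625 × log₂(0.0625) = 0.2500
  p(1,0)=1/16: -0.0625 × log₂(0.0625) = 0.2500
  p(1,1)=5/32: -0.1562 × log₂(0.1562) = 0.4184
  p(1,2)=5/32: -0.1562 × log₂(0.1562) = 0.4184
  p(2,0)=1/8: -0.1250 × log₂(0.1250) = 0.3750
  p(2,1)=5/32: -0.1562 × log₂(0.1562) = 0.4184
  p(2,2)=3/32: -0.0938 × log₂(0.0938) = 0.3202
H(X,Y) = 3.0908 bits


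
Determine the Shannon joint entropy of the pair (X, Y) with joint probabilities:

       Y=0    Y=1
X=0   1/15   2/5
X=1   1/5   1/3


H(X,Y) = -Σ p(x,y) log₂ p(x,y)
  p(0,0)=1/15: -0.0667 × log₂(0.0667) = 0.2605
  p(0,1)=2/5: -0.4000 × log₂(0.4000) = 0.5288
  p(1,0)=1/5: -0.2000 × log₂(0.2000) = 0.4644
  p(1,1)=1/3: -0.3333 × log₂(0.3333) = 0.5283
H(X,Y) = 1.7819 bits


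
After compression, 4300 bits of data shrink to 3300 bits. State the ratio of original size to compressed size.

Compression ratio = Original / Compressed
= 4300 / 3300 = 1.30:1


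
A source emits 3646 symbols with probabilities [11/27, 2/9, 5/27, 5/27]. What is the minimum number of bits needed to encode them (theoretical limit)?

Entropy H = 1.9111 bits/symbol
Minimum bits = H × n = 1.9111 × 3646
= 6967.80 bits


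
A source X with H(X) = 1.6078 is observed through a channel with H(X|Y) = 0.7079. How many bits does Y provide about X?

I(X;Y) = H(X) - H(X|Y)
I(X;Y) = 1.6078 - 0.7079 = 0.8999 bits


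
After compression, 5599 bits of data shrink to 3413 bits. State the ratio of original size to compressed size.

Compression ratio = Original / Compressed
= 5599 / 3413 = 1.64:1


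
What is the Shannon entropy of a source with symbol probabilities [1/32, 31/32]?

H(X) = -Σ p(x) log₂ p(x)
  -1/32 × log₂(1/32) = 0.1562
  -31/32 × log₂(31/32) = 0.0444
H(X) = 0.2006 bits


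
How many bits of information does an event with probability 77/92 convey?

Information content I(x) = -log₂(p(x))
I = -log₂(77/92) = -log₂(0.8370)
I = 0.2568 bits


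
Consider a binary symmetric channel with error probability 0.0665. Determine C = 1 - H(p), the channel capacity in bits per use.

For BSC with error probability p:
C = 1 - H(p) where H(p) is binary entropy
H(0.0665) = -0.0665 × log₂(0.0665) - 0.9335 × log₂(0.9335)
H(p) = 0.3527
C = 1 - 0.3527 = 0.6473 bits/use


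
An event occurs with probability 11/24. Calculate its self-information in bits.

Information content I(x) = -log₂(p(x))
I = -log₂(11/24) = -log₂(0.4583)
I = 1.1255 bits


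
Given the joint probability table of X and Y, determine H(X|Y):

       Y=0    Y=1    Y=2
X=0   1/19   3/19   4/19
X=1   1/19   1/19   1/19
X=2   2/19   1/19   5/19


H(X|Y) = Σ_y p(y) H(X|Y=y)
  p(Y=0) = 4/19, H(X|Y=0) = 1.5000
  p(Y=1) = 5/19, H(X|Y=1) = 1.3710
  p(Y=2) = 10/19, H(X|Y=2) = 1.3610
H(X|Y) = 0.2105×1.5000 + 0.2632×1.3710 + 0.5263×1.3610 = 1.3929 bits


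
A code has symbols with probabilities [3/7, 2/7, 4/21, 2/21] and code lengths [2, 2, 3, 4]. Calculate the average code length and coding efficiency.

Average length L = Σ p_i × l_i = 2.3810 bits
Entropy H = 1.8190 bits
Efficiency η = H/L × 100% = 76.40%


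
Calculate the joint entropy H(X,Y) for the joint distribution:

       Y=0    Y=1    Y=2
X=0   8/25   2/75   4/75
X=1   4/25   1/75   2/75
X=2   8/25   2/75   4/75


H(X,Y) = -Σ p(x,y) log₂ p(x,y)
  p(0,0)=8/25: -0.3200 × log₂(0.3200) = 0.5260
  p(0,1)=2/75: -0.0267 × log₂(0.0267) = 0.1394
  p(0,2)=4/75: -0.0533 × log₂(0.0533) = 0.2255
  p(1,0)=4/25: -0.1600 × log₂(0.1600) = 0.4230
  p(1,1)=1/75: -0.0133 × log₂(0.0133) = 0.0831
  p(1,2)=2/75: -0.0267 × log₂(0.0267) = 0.1394
  p(2,0)=8/25: -0.3200 × log₂(0.3200) = 0.5260
  p(2,1)=2/75: -0.0267 × log₂(0.0267) = 0.1394
  p(2,2)=4/75: -0.0533 × log₂(0.0533) = 0.2255
H(X,Y) = 2.4275 bits


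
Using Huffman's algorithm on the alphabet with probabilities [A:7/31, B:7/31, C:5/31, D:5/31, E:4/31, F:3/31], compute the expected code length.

Huffman tree construction:
Combine smallest probabilities repeatedly
Resulting codes:
  A: 00 (length 2)
  B: 01 (length 2)
  C: 110 (length 3)
  D: 111 (length 3)
  E: 101 (length 3)
  F: 100 (length 3)
Average length = Σ p(s) × length(s) = 2.5484 bits


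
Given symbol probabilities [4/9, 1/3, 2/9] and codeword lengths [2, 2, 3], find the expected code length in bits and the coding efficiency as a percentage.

Average length L = Σ p_i × l_i = 2.2222 bits
Entropy H = 1.5305 bits
Efficiency η = H/L × 100% = 68.87%


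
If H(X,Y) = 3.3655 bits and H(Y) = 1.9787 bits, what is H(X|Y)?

Chain rule: H(X,Y) = H(X|Y) + H(Y)
H(X|Y) = H(X,Y) - H(Y) = 3.3655 - 1.9787 = 1.3868 bits


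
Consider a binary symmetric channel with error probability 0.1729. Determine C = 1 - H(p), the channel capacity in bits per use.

For BSC with error probability p:
C = 1 - H(p) where H(p) is binary entropy
H(0.1729) = -0.1729 × log₂(0.1729) - 0.8271 × log₂(0.8271)
H(p) = 0.6643
C = 1 - 0.6643 = 0.3357 bits/use


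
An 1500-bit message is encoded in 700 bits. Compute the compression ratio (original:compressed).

Compression ratio = Original / Compressed
= 1500 / 700 = 2.14:1


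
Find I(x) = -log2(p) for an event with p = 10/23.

Information content I(x) = -log₂(p(x))
I = -log₂(10/23) = -log₂(0.4348)
I = 1.2016 bits


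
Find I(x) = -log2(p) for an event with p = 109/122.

Information content I(x) = -log₂(p(x))
I = -log₂(109/122) = -log₂(0.8934)
I = 0.1626 bits


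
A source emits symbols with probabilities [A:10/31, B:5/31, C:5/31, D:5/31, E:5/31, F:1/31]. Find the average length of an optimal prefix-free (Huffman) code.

Huffman tree construction:
Combine smallest probabilities repeatedly
Resulting codes:
  A: 10 (length 2)
  B: 011 (length 3)
  C: 110 (length 3)
  D: 111 (length 3)
  E: 00 (length 2)
  F: 010 (length 3)
Average length = Σ p(s) × length(s) = 2.5161 bits


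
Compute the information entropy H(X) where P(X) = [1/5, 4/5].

H(X) = -Σ p(x) log₂ p(x)
  -1/5 × log₂(1/5) = 0.4644
  -4/5 × log₂(4/5) = 0.2575
H(X) = 0.7219 bits


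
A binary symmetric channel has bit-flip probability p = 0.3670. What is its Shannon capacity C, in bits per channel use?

For BSC with error probability p:
C = 1 - H(p) where H(p) is binary entropy
H(0.3670) = -0.3670 × log₂(0.3670) - 0.6330 × log₂(0.6330)
H(p) = 0.9483
C = 1 - 0.9483 = 0.0517 bits/use


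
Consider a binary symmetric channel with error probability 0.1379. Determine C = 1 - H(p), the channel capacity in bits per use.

For BSC with error probability p:
C = 1 - H(p) where H(p) is binary entropy
H(0.1379) = -0.1379 × log₂(0.1379) - 0.8621 × log₂(0.8621)
H(p) = 0.5787
C = 1 - 0.5787 = 0.4213 bits/use


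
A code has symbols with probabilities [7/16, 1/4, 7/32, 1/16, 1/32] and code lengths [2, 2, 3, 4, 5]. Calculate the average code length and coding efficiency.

Average length L = Σ p_i × l_i = 2.4375 bits
Entropy H = 1.9077 bits
Efficiency η = H/L × 100% = 78.26%


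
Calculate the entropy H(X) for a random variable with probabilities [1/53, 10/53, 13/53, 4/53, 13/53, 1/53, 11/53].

H(X) = -Σ p(x) log₂ p(x)
  -1/53 × log₂(1/53) = 0.1081
  -10/53 × log₂(10/53) = 0.4540
  -13/53 × log₂(13/53) = 0.4973
  -4/53 × log₂(4/53) = 0.2814
  -13/53 × log₂(13/53) = 0.4973
  -1/53 × log₂(1/53) = 0.1081
  -11/53 × log₂(11/53) = 0.4708
H(X) = 2.4169 bits


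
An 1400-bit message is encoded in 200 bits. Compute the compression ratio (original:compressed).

Compression ratio = Original / Compressed
= 1400 / 200 = 7.00:1


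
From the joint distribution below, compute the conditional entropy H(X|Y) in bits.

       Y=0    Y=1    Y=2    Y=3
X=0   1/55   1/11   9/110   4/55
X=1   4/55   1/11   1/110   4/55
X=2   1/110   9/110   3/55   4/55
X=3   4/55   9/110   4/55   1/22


H(X|Y) = Σ_y p(y) H(X|Y=y)
  p(Y=0) = 19/110, H(X|Y=0) = 1.6163
  p(Y=1) = 19/55, H(X|Y=1) = 1.9980
  p(Y=2) = 12/55, H(X|Y=2) = 1.7500
  p(Y=3) = 29/110, H(X|Y=3) = 1.9749
H(X|Y) = 0.1727×1.6163 + 0.3455×1.9980 + 0.2182×1.7500 + 0.2636×1.9749 = 1.8719 bits


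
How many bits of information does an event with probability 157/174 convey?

Information content I(x) = -log₂(p(x))
I = -log₂(157/174) = -log₂(0.9023)
I = 0.1483 bits


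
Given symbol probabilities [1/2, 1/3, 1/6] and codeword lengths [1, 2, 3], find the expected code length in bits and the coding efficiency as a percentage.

Average length L = Σ p_i × l_i = 1.6667 bits
Entropy H = 1.4591 bits
Efficiency η = H/L × 100% = 87.55%


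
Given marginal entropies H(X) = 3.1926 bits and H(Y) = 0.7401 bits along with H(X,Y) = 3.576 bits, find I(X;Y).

I(X;Y) = H(X) + H(Y) - H(X,Y)
I(X;Y) = 3.1926 + 0.7401 - 3.576 = 0.3567 bits


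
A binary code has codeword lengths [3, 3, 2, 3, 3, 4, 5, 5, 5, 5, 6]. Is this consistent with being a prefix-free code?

Kraft inequality: Σ 2^(-l_i) ≤ 1 for prefix-free code
Calculating: 2^(-3) + 2^(-3) + 2^(-2) + 2^(-3) + 2^(-3) + 2^(-4) + 2^(-5) + 2^(-5) + 2^(-5) + 2^(-5) + 2^(-6)
= 0.125 + 0.125 + 0.25 + 0.125 + 0.125 + 0.0625 + 0.03125 + 0.03125 + 0.03125 + 0.03125 + 0.015625
= 0.9531
Since 0.9531 ≤ 1, prefix-free code exists


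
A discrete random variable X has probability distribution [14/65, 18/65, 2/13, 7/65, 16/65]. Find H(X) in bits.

H(X) = -Σ p(x) log₂ p(x)
  -14/65 × log₂(14/65) = 0.4771
  -18/65 × log₂(18/65) = 0.5130
  -2/13 × log₂(2/13) = 0.4155
  -7/65 × log₂(7/65) = 0.3462
  -16/65 × log₂(16/65) = 0.4978
H(X) = 2.2496 bits


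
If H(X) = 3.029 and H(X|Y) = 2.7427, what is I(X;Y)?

I(X;Y) = H(X) - H(X|Y)
I(X;Y) = 3.029 - 2.7427 = 0.2863 bits


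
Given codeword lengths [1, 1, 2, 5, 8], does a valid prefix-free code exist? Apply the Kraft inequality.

Kraft inequality: Σ 2^(-l_i) ≤ 1 for prefix-free code
Calculating: 2^(-1) + 2^(-1) + 2^(-2) + 2^(-5) + 2^(-8)
= 0.5 + 0.5 + 0.25 + 0.03125 + 0.00390625
= 1.2852
Since 1.2852 > 1, prefix-free code does not exist


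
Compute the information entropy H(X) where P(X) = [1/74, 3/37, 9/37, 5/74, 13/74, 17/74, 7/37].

H(X) = -Σ p(x) log₂ p(x)
  -1/74 × log₂(1/74) = 0.0839
  -3/37 × log₂(3/37) = 0.2939
  -9/37 × log₂(9/37) = 0.4961
  -5/74 × log₂(5/74) = 0.2627
  -13/74 × log₂(13/74) = 0.4408
  -17/74 × log₂(17/74) = 0.4875
  -7/37 × log₂(7/37) = 0.4545
H(X) = 2.5193 bits


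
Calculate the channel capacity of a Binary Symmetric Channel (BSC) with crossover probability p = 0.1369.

For BSC with error probability p:
C = 1 - H(p) where H(p) is binary entropy
H(0.1369) = -0.1369 × log₂(0.1369) - 0.8631 × log₂(0.8631)
H(p) = 0.5761
C = 1 - 0.5761 = 0.4239 bits/use


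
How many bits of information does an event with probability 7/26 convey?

Information content I(x) = -log₂(p(x))
I = -log₂(7/26) = -log₂(0.2692)
I = 1.8931 bits


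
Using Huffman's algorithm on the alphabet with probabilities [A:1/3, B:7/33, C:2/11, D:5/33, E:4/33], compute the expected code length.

Huffman tree construction:
Combine smallest probabilities repeatedly
Resulting codes:
  A: 11 (length 2)
  B: 01 (length 2)
  C: 00 (length 2)
  D: 101 (length 3)
  E: 100 (length 3)
Average length = Σ p(s) × length(s) = 2.2727 bits


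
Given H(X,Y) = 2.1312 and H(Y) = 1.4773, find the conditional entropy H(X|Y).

Chain rule: H(X,Y) = H(X|Y) + H(Y)
H(X|Y) = H(X,Y) - H(Y) = 2.1312 - 1.4773 = 0.6539 bits


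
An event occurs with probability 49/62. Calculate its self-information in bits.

Information content I(x) = -log₂(p(x))
I = -log₂(49/62) = -log₂(0.7903)
I = 0.3395 bits


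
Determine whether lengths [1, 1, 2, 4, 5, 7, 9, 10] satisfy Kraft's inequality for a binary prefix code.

Kraft inequality: Σ 2^(-l_i) ≤ 1 for prefix-free code
Calculating: 2^(-1) + 2^(-1) + 2^(-2) + 2^(-4) + 2^(-5) + 2^(-7) + 2^(-9) + 2^(-10)
= 0.5 + 0.5 + 0.25 + 0.0625 + 0.03125 + 0.0078125 + 0.001953125 + 0.0009765625
= 1.3545
Since 1.3545 > 1, prefix-free code does not exist


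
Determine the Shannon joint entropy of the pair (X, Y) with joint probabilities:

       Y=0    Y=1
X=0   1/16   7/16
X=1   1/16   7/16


H(X,Y) = -Σ p(x,y) log₂ p(x,y)
  p(0,0)=1/16: -0.0625 × log₂(0.0625) = 0.2500
  p(0,1)=7/16: -0.4375 × log₂(0.4375) = 0.5218
  p(1,0)=1/16: -0.0625 × log₂(0.0625) = 0.2500
  p(1,1)=7/16: -0.4375 × log₂(0.4375) = 0.5218
H(X,Y) = 1.5436 bits


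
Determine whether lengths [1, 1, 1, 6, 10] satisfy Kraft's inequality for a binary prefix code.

Kraft inequality: Σ 2^(-l_i) ≤ 1 for prefix-free code
Calculating: 2^(-1) + 2^(-1) + 2^(-1) + 2^(-6) + 2^(-10)
= 0.5 + 0.5 + 0.5 + 0.015625 + 0.0009765625
= 1.5166
Since 1.5166 > 1, prefix-free code does not exist


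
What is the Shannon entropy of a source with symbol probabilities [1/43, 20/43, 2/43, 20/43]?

H(X) = -Σ p(x) log₂ p(x)
  -1/43 × log₂(1/43) = 0.1262
  -20/43 × log₂(20/43) = 0.5136
  -2/43 × log₂(2/43) = 0.2059
  -20/43 × log₂(20/43) = 0.5136
H(X) = 1.3594 bits


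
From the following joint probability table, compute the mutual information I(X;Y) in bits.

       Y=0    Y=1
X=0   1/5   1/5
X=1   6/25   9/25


H(X) = 0.9710, H(Y) = 0.9896, H(X,Y) = 1.9535
I(X;Y) = H(X) + H(Y) - H(X,Y) = 0.0070 bits


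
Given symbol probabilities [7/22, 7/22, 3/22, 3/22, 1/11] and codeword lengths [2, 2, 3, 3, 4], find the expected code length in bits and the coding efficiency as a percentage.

Average length L = Σ p_i × l_i = 2.4545 bits
Entropy H = 2.1498 bits
Efficiency η = H/L × 100% = 87.58%


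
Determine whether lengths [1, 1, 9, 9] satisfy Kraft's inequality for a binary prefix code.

Kraft inequality: Σ 2^(-l_i) ≤ 1 for prefix-free code
Calculating: 2^(-1) + 2^(-1) + 2^(-9) + 2^(-9)
= 0.5 + 0.5 + 0.001953125 + 0.001953125
= 1.0039
Since 1.0039 > 1, prefix-free code does not exist


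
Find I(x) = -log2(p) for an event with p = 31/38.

Information content I(x) = -log₂(p(x))
I = -log₂(31/38) = -log₂(0.8158)
I = 0.2937 bits


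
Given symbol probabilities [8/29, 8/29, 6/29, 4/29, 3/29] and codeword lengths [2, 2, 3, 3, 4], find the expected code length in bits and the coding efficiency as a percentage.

Average length L = Σ p_i × l_i = 2.5517 bits
Entropy H = 2.2282 bits
Efficiency η = H/L × 100% = 87.32%


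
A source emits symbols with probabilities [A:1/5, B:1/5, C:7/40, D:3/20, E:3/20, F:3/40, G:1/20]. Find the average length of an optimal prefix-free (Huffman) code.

Huffman tree construction:
Combine smallest probabilities repeatedly
Resulting codes:
  A: 00 (length 2)
  B: 01 (length 2)
  C: 111 (length 3)
  D: 101 (length 3)
  E: 110 (length 3)
  F: 1001 (length 4)
  G: 1000 (length 4)
Average length = Σ p(s) × length(s) = 2.7250 bits


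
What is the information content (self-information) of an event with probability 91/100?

Information content I(x) = -log₂(p(x))
I = -log₂(91/100) = -log₂(0.9100)
I = 0.1361 bits


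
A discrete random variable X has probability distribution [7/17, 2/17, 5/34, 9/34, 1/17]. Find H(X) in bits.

H(X) = -Σ p(x) log₂ p(x)
  -7/17 × log₂(7/17) = 0.5271
  -2/17 × log₂(2/17) = 0.3632
  -5/34 × log₂(5/34) = 0.4067
  -9/34 × log₂(9/34) = 0.5076
  -1/17 × log₂(1/17) = 0.2404
H(X) = 2.0451 bits


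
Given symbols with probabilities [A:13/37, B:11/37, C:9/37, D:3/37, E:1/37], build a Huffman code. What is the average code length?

Huffman tree construction:
Combine smallest probabilities repeatedly
Resulting codes:
  A: 11 (length 2)
  B: 10 (length 2)
  C: 01 (length 2)
  D: 001 (length 3)
  E: 000 (length 3)
Average length = Σ p(s) × length(s) = 2.1081 bits


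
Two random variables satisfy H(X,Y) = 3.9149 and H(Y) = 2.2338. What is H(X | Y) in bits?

Chain rule: H(X,Y) = H(X|Y) + H(Y)
H(X|Y) = H(X,Y) - H(Y) = 3.9149 - 2.2338 = 1.6811 bits


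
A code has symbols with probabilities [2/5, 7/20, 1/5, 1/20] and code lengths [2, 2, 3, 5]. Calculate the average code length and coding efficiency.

Average length L = Σ p_i × l_i = 2.3500 bits
Entropy H = 1.7394 bits
Efficiency η = H/L × 100% = 74.02%


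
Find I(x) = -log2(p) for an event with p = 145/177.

Information content I(x) = -log₂(p(x))
I = -log₂(145/177) = -log₂(0.8192)
I = 0.2877 bits


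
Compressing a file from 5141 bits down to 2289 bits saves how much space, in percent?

Space savings = (1 - Compressed/Original) × 100%
= (1 - 2289/5141) × 100%
= 55.48%


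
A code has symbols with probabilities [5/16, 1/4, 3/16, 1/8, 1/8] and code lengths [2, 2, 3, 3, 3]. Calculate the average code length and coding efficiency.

Average length L = Σ p_i × l_i = 2.4375 bits
Entropy H = 2.2272 bits
Efficiency η = H/L × 100% = 91.37%


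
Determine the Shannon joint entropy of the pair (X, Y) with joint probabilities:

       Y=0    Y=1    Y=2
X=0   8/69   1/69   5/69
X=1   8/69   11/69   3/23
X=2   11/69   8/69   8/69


H(X,Y) = -Σ p(x,y) log₂ p(x,y)
  p(0,0)=8/69: -0.1159 × log₂(0.1159) = 0.3604
  p(0,1)=1/69: -0.0145 × log₂(0.0145) = 0.0885
  p(0,2)=5/69: -0.0725 × log₂(0.0725) = 0.2744
  p(1,0)=8/69: -0.1159 × log₂(0.1159) = 0.3604
  p(1,1)=11/69: -0.1594 × log₂(0.1594) = 0.4223
  p(1,2)=3/23: -0.1304 × log₂(0.1304) = 0.3833
  p(2,0)=11/69: -0.1594 × log₂(0.1594) = 0.4223
  p(2,1)=8/69: -0.1159 × log₂(0.1159) = 0.3604
  p(2,2)=8/69: -0.1159 × log₂(0.1159) = 0.3604
H(X,Y) = 3.0325 bits


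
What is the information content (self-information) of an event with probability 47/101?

Information content I(x) = -log₂(p(x))
I = -log₂(47/101) = -log₂(0.4653)
I = 1.1036 bits


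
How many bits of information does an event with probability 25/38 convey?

Information content I(x) = -log₂(p(x))
I = -log₂(25/38) = -log₂(0.6579)
I = 0.6041 bits


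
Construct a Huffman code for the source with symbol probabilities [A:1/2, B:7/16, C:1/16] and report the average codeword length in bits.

Huffman tree construction:
Combine smallest probabilities repeatedly
Resulting codes:
  A: 0 (length 1)
  B: 11 (length 2)
  C: 10 (length 2)
Average length = Σ p(s) × length(s) = 1.5000 bits


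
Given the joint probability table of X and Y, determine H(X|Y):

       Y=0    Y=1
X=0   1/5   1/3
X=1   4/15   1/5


H(X|Y) = Σ_y p(y) H(X|Y=y)
  p(Y=0) = 7/15, H(X|Y=0) = 0.9852
  p(Y=1) = 8/15, H(X|Y=1) = 0.9544
H(X|Y) = 0.4667×0.9852 + 0.5333×0.9544 = 0.9688 bits


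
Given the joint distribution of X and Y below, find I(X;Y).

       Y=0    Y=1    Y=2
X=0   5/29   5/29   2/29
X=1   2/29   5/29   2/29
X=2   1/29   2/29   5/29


H(X) = 1.5632, H(Y) = 1.5632, H(X,Y) = 2.9808
I(X;Y) = H(X) + H(Y) - H(X,Y) = 0.1456 bits


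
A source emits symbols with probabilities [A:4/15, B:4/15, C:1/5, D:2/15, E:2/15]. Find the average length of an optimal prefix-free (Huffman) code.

Huffman tree construction:
Combine smallest probabilities repeatedly
Resulting codes:
  A: 01 (length 2)
  B: 10 (length 2)
  C: 00 (length 2)
  D: 110 (length 3)
  E: 111 (length 3)
Average length = Σ p(s) × length(s) = 2.2667 bits


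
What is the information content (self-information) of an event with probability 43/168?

Information content I(x) = -log₂(p(x))
I = -log₂(43/168) = -log₂(0.2560)
I = 1.9661 bits


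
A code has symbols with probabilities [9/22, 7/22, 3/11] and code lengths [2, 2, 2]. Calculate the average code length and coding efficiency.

Average length L = Σ p_i × l_i = 2.0000 bits
Entropy H = 1.5644 bits
Efficiency η = H/L × 100% = 78.22%


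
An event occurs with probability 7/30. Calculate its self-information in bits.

Information content I(x) = -log₂(p(x))
I = -log₂(7/30) = -log₂(0.2333)
I = 2.0995 bits


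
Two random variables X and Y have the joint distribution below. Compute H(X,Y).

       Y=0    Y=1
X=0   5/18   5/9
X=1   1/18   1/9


H(X,Y) = -Σ p(x,y) log₂ p(x,y)
  p(0,0)=5/18: -0.2778 × log₂(0.2778) = 0.5133
  p(0,1)=5/9: -0.5556 × log₂(0.5556) = 0.4711
  p(1,0)=1/18: -0.0556 × log₂(0.0556) = 0.2317
  p(1,1)=1/9: -0.1111 × log₂(0.1111) = 0.3522
H(X,Y) = 1.5683 bits


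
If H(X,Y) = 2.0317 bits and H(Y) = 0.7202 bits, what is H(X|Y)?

Chain rule: H(X,Y) = H(X|Y) + H(Y)
H(X|Y) = H(X,Y) - H(Y) = 2.0317 - 0.7202 = 1.3115 bits


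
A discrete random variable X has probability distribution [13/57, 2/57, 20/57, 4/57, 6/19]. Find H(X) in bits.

H(X) = -Σ p(x) log₂ p(x)
  -13/57 × log₂(13/57) = 0.4863
  -2/57 × log₂(2/57) = 0.1696
  -20/57 × log₂(20/57) = 0.5302
  -4/57 × log₂(4/57) = 0.2690
  -6/19 × log₂(6/19) = 0.5251
H(X) = 1.9802 bits


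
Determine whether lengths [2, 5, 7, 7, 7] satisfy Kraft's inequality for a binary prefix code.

Kraft inequality: Σ 2^(-l_i) ≤ 1 for prefix-free code
Calculating: 2^(-2) + 2^(-5) + 2^(-7) + 2^(-7) + 2^(-7)
= 0.25 + 0.03125 + 0.0078125 + 0.0078125 + 0.0078125
= 0.3047
Since 0.3047 ≤ 1, prefix-free code exists


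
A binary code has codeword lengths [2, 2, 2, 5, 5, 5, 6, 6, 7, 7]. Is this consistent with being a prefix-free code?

Kraft inequality: Σ 2^(-l_i) ≤ 1 for prefix-free code
Calculating: 2^(-2) + 2^(-2) + 2^(-2) + 2^(-5) + 2^(-5) + 2^(-5) + 2^(-6) + 2^(-6) + 2^(-7) + 2^(-7)
= 0.25 + 0.25 + 0.25 + 0.03125 + 0.03125 + 0.03125 + 0.015625 + 0.015625 + 0.0078125 + 0.0078125
= 0.8906
Since 0.8906 ≤ 1, prefix-free code exists


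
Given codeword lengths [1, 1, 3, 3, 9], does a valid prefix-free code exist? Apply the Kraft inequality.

Kraft inequality: Σ 2^(-l_i) ≤ 1 for prefix-free code
Calculating: 2^(-1) + 2^(-1) + 2^(-3) + 2^(-3) + 2^(-9)
= 0.5 + 0.5 + 0.125 + 0.125 + 0.001953125
= 1.2520
Since 1.2520 > 1, prefix-free code does not exist


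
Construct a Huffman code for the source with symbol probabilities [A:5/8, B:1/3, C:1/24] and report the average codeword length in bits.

Huffman tree construction:
Combine smallest probabilities repeatedly
Resulting codes:
  A: 1 (length 1)
  B: 01 (length 2)
  C: 00 (length 2)
Average length = Σ p(s) × length(s) = 1.3750 bits


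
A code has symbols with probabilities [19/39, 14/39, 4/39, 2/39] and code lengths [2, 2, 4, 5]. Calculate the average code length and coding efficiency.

Average length L = Σ p_i × l_i = 2.3590 bits
Entropy H = 1.5927 bits
Efficiency η = H/L × 100% = 67.52%


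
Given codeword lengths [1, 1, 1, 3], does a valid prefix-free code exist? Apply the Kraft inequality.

Kraft inequality: Σ 2^(-l_i) ≤ 1 for prefix-free code
Calculating: 2^(-1) + 2^(-1) + 2^(-1) + 2^(-3)
= 0.5 + 0.5 + 0.5 + 0.125
= 1.6250
Since 1.6250 > 1, prefix-free code does not exist


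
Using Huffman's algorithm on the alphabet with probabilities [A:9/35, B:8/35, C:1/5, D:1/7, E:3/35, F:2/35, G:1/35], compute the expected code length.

Huffman tree construction:
Combine smallest probabilities repeatedly
Resulting codes:
  A: 10 (length 2)
  B: 01 (length 2)
  C: 00 (length 2)
  D: 110 (length 3)
  E: 1110 (length 4)
  F: 11111 (length 5)
  G: 11110 (length 5)
Average length = Σ p(s) × length(s) = 2.5714 bits


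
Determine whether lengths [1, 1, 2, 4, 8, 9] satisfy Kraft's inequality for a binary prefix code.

Kraft inequality: Σ 2^(-l_i) ≤ 1 for prefix-free code
Calculating: 2^(-1) + 2^(-1) + 2^(-2) + 2^(-4) + 2^(-8) + 2^(-9)
= 0.5 + 0.5 + 0.25 + 0.0625 + 0.00390625 + 0.001953125
= 1.3184
Since 1.3184 > 1, prefix-free code does not exist


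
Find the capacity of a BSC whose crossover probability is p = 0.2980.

For BSC with error probability p:
C = 1 - H(p) where H(p) is binary entropy
H(0.2980) = -0.2980 × log₂(0.2980) - 0.7020 × log₂(0.7020)
H(p) = 0.8788
C = 1 - 0.8788 = 0.1212 bits/use


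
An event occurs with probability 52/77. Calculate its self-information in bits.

Information content I(x) = -log₂(p(x))
I = -log₂(52/77) = -log₂(0.6753)
I = 0.5663 bits


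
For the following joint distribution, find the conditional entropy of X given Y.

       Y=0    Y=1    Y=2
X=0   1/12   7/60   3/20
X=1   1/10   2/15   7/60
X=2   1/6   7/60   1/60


H(X|Y) = Σ_y p(y) H(X|Y=y)
  p(Y=0) = 7/20, H(X|Y=0) = 1.5190
  p(Y=1) = 11/30, H(X|Y=1) = 1.5820
  p(Y=2) = 17/60, H(X|Y=2) = 1.2533
H(X|Y) = 0.3500×1.5190 + 0.3667×1.5820 + 0.2833×1.2533 = 1.4668 bits


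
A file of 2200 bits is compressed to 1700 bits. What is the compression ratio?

Compression ratio = Original / Compressed
= 2200 / 1700 = 1.29:1


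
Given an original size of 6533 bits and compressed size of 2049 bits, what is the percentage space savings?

Space savings = (1 - Compressed/Original) × 100%
= (1 - 2049/6533) × 100%
= 68.64%


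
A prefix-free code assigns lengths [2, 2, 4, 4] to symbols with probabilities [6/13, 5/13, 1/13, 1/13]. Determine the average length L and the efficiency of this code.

Average length L = Σ p_i × l_i = 2.3077 bits
Entropy H = 1.6143 bits
Efficiency η = H/L × 100% = 69.95%


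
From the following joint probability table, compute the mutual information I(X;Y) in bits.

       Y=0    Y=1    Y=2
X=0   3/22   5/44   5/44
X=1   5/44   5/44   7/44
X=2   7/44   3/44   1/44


H(X) = 1.5608, H(Y) = 1.5669, H(X,Y) = 3.0502
I(X;Y) = H(X) + H(Y) - H(X,Y) = 0.0775 bits


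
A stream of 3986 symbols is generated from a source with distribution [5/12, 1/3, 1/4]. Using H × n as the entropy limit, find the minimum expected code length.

Entropy H = 1.5546 bits/symbol
Minimum bits = H × n = 1.5546 × 3986
= 6196.58 bits


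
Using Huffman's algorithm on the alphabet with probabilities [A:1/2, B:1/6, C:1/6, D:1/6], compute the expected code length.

Huffman tree construction:
Combine smallest probabilities repeatedly
Resulting codes:
  A: 0 (length 1)
  B: 110 (length 3)
  C: 111 (length 3)
  D: 10 (length 2)
Average length = Σ p(s) × length(s) = 1.8333 bits


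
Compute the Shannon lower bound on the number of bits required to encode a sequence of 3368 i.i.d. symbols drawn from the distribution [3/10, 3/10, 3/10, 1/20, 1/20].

Entropy H = 1.9955 bits/symbol
Minimum bits = H × n = 1.9955 × 3368
= 6720.72 bits


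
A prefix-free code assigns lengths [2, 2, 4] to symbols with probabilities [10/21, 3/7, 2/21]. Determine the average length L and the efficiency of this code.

Average length L = Σ p_i × l_i = 2.1905 bits
Entropy H = 1.3567 bits
Efficiency η = H/L × 100% = 61.93%


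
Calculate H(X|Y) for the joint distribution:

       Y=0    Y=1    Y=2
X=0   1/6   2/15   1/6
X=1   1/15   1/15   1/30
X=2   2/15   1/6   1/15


H(X|Y) = Σ_y p(y) H(X|Y=y)
  p(Y=0) = 11/30, H(X|Y=0) = 1.4949
  p(Y=1) = 11/30, H(X|Y=1) = 1.4949
  p(Y=2) = 4/15, H(X|Y=2) = 1.2988
H(X|Y) = 0.3667×1.4949 + 0.3667×1.4949 + 0.2667×1.2988 = 1.4426 bits


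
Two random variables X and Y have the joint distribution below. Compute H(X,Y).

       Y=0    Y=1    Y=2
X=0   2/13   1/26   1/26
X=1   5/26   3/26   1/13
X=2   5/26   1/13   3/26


H(X,Y) = -Σ p(x,y) log₂ p(x,y)
  p(0,0)=2/13: -0.1538 × log₂(0.1538) = 0.4155
  p(0,1)=1/26: -0.0385 × log₂(0.0385) = 0.1808
  p(0,2)=1/26: -0.0385 × log₂(0.0385) = 0.1808
  p(1,0)=5/26: -0.1923 × log₂(0.1923) = 0.4574
  p(1,1)=3/26: -0.1154 × log₂(0.1154) = 0.3595
  p(1,2)=1/13: -0.0769 × log₂(0.0769) = 0.2846
  p(2,0)=5/26: -0.1923 × log₂(0.1923) = 0.4574
  p(2,1)=1/13: -0.0769 × log₂(0.0769) = 0.2846
  p(2,2)=3/26: -0.1154 × log₂(0.1154) = 0.3595
H(X,Y) = 2.9801 bits


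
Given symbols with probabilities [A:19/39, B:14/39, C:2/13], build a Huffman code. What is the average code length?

Huffman tree construction:
Combine smallest probabilities repeatedly
Resulting codes:
  A: 0 (length 1)
  B: 11 (length 2)
  C: 10 (length 2)
Average length = Σ p(s) × length(s) = 1.5128 bits


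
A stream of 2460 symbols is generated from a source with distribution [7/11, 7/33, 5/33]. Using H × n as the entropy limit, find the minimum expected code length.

Entropy H = 1.3020 bits/symbol
Minimum bits = H × n = 1.3020 × 2460
= 3202.86 bits


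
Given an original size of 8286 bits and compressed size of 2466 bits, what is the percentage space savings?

Space savings = (1 - Compressed/Original) × 100%
= (1 - 2466/8286) × 100%
= 70.24%


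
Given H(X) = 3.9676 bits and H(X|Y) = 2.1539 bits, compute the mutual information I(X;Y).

I(X;Y) = H(X) - H(X|Y)
I(X;Y) = 3.9676 - 2.1539 = 1.8137 bits


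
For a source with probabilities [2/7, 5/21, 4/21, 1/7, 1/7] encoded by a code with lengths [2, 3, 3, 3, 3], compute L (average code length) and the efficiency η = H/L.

Average length L = Σ p_i × l_i = 2.7143 bits
Entropy H = 2.2671 bits
Efficiency η = H/L × 100% = 83.53%


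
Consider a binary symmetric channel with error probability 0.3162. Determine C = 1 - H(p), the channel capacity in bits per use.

For BSC with error probability p:
C = 1 - H(p) where H(p) is binary entropy
H(0.3162) = -0.3162 × log₂(0.3162) - 0.6838 × log₂(0.6838)
H(p) = 0.9002
C = 1 - 0.9002 = 0.0998 bits/use


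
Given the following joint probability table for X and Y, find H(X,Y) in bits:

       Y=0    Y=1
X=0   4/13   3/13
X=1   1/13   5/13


H(X,Y) = -Σ p(x,y) log₂ p(x,y)
  p(0,0)=4/13: -0.3077 × log₂(0.3077) = 0.5232
  p(0,1)=3/13: -0.2308 × log₂(0.2308) = 0.4882
  p(1,0)=1/13: -0.0769 × log₂(0.0769) = 0.2846
  p(1,1)=5/13: -0.3846 × log₂(0.3846) = 0.5302
H(X,Y) = 1.8262 bits


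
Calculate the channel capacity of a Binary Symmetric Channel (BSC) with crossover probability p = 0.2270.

For BSC with error probability p:
C = 1 - H(p) where H(p) is binary entropy
H(0.2270) = -0.2270 × log₂(0.2270) - 0.7730 × log₂(0.7730)
H(p) = 0.7727
C = 1 - 0.7727 = 0.2273 bits/use


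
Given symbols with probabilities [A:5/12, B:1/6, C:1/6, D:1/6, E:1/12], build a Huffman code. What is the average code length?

Huffman tree construction:
Combine smallest probabilities repeatedly
Resulting codes:
  A: 0 (length 1)
  B: 101 (length 3)
  C: 110 (length 3)
  D: 111 (length 3)
  E: 100 (length 3)
Average length = Σ p(s) × length(s) = 2.1667 bits


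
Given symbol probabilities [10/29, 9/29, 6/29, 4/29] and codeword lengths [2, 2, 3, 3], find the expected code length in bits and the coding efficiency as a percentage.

Average length L = Σ p_i × l_i = 2.3448 bits
Entropy H = 1.9180 bits
Efficiency η = H/L × 100% = 81.80%


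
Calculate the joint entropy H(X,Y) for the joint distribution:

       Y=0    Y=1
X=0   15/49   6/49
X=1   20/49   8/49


H(X,Y) = -Σ p(x,y) log₂ p(x,y)
  p(0,0)=15/49: -0.3061 × log₂(0.3061) = 0.5228
  p(0,1)=6/49: -0.1224 × log₂(0.1224) = 0.3710
  p(1,0)=20/49: -0.4082 × log₂(0.4082) = 0.5277
  p(1,1)=8/49: -0.1633 × log₂(0.1633) = 0.4269
H(X,Y) = 1.8483 bits


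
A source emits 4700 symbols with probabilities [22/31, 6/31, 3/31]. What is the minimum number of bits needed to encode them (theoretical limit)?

Entropy H = 1.1357 bits/symbol
Minimum bits = H × n = 1.1357 × 4700
= 5337.98 bits


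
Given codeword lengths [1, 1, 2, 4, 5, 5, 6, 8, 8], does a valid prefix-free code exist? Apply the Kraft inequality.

Kraft inequality: Σ 2^(-l_i) ≤ 1 for prefix-free code
Calculating: 2^(-1) + 2^(-1) + 2^(-2) + 2^(-4) + 2^(-5) + 2^(-5) + 2^(-6) + 2^(-8) + 2^(-8)
= 0.5 + 0.5 + 0.25 + 0.0625 + 0.03125 + 0.03125 + 0.015625 + 0.00390625 + 0.00390625
= 1.3984
Since 1.3984 > 1, prefix-free code does not exist


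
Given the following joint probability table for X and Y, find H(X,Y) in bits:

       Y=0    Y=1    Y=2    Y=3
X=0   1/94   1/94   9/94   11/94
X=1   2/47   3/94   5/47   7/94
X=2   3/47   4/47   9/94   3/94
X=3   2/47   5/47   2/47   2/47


H(X,Y) = -Σ p(x,y) log₂ p(x,y)
  p(0,0)=1/94: -0.0106 × log₂(0.0106) = 0.0697
  p(0,1)=1/94: -0.0106 × log₂(0.0106) = 0.0697
  p(0,2)=9/94: -0.0957 × log₂(0.0957) = 0.3241
  p(0,3)=11/94: -0.1170 × log₂(0.1170) = 0.3622
  p(1,0)=2/47: -0.0426 × log₂(0.0426) = 0.1938
  p(1,1)=3/94: -0.0319 × log₂(0.0319) = 0.1586
  p(1,2)=5/47: -0.1064 × log₂(0.1064) = 0.3439
  p(1,3)=7/94: -0.0745 × log₂(0.0745) = 0.2790
  p(2,0)=3/47: -0.0638 × log₂(0.0638) = 0.2534
  p(2,1)=4/47: -0.0851 × log₂(0.0851) = 0.3025
  p(2,2)=9/94: -0.0957 × log₂(0.0957) = 0.3241
  p(2,3)=3/94: -0.0319 × log₂(0.0319) = 0.1586
  p(3,0)=2/47: -0.0426 × log₂(0.0426) = 0.1938
  p(3,1)=5/47: -0.1064 × log₂(0.1064) = 0.3439
  p(3,2)=2/47: -0.0426 × log₂(0.0426) = 0.1938
  p(3,3)=2/47: -0.0426 × log₂(0.0426) = 0.1938
H(X,Y) = 3.7650 bits


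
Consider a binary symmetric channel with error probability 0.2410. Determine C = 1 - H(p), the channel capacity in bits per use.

For BSC with error probability p:
C = 1 - H(p) where H(p) is binary entropy
H(0.2410) = -0.2410 × log₂(0.2410) - 0.7590 × log₂(0.7590)
H(p) = 0.7967
C = 1 - 0.7967 = 0.2033 bits/use


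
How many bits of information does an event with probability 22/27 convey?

Information content I(x) = -log₂(p(x))
I = -log₂(22/27) = -log₂(0.8148)
I = 0.2955 bits


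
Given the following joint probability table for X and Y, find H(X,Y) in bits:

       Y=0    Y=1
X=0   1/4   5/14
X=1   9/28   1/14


H(X,Y) = -Σ p(x,y) log₂ p(x,y)
  p(0,0)=1/4: -0.2500 × log₂(0.2500) = 0.5000
  p(0,1)=5/14: -0.3571 × log₂(0.3571) = 0.5305
  p(1,0)=9/28: -0.3214 × log₂(0.3214) = 0.5263
  p(1,1)=1/14: -0.0714 × log₂(0.0714) = 0.2720
H(X,Y) = 1.8288 bits


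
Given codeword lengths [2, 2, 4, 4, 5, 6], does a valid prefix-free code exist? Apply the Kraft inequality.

Kraft inequality: Σ 2^(-l_i) ≤ 1 for prefix-free code
Calculating: 2^(-2) + 2^(-2) + 2^(-4) + 2^(-4) + 2^(-5) + 2^(-6)
= 0.25 + 0.25 + 0.0625 + 0.0625 + 0.03125 + 0.015625
= 0.6719
Since 0.6719 ≤ 1, prefix-free code exists


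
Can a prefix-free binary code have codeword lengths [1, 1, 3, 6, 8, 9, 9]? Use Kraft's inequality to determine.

Kraft inequality: Σ 2^(-l_i) ≤ 1 for prefix-free code
Calculating: 2^(-1) + 2^(-1) + 2^(-3) + 2^(-6) + 2^(-8) + 2^(-9) + 2^(-9)
= 0.5 + 0.5 + 0.125 + 0.015625 + 0.00390625 + 0.001953125 + 0.001953125
= 1.1484
Since 1.1484 > 1, prefix-free code does not exist


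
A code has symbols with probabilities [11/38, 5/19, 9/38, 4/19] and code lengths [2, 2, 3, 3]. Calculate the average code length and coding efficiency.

Average length L = Σ p_i × l_i = 2.4474 bits
Entropy H = 1.9900 bits
Efficiency η = H/L × 100% = 81.31%


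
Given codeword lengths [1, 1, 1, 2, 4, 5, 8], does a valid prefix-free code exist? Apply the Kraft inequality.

Kraft inequality: Σ 2^(-l_i) ≤ 1 for prefix-free code
Calculating: 2^(-1) + 2^(-1) + 2^(-1) + 2^(-2) + 2^(-4) + 2^(-5) + 2^(-8)
= 0.5 + 0.5 + 0.5 + 0.25 + 0.0625 + 0.03125 + 0.00390625
= 1.8477
Since 1.8477 > 1, prefix-free code does not exist


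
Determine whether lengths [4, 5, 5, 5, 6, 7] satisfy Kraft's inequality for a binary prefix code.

Kraft inequality: Σ 2^(-l_i) ≤ 1 for prefix-free code
Calculating: 2^(-4) + 2^(-5) + 2^(-5) + 2^(-5) + 2^(-6) + 2^(-7)
= 0.0625 + 0.03125 + 0.03125 + 0.03125 + 0.015625 + 0.0078125
= 0.1797
Since 0.1797 ≤ 1, prefix-free code exists


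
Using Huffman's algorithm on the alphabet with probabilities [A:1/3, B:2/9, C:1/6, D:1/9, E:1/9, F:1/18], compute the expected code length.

Huffman tree construction:
Combine smallest probabilities repeatedly
Resulting codes:
  A: 11 (length 2)
  B: 01 (length 2)
  C: 101 (length 3)
  D: 001 (length 3)
  E: 100 (length 3)
  F: 000 (length 3)
Average length = Σ p(s) × length(s) = 2.4444 bits


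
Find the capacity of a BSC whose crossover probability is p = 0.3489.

For BSC with error probability p:
C = 1 - H(p) where H(p) is binary entropy
H(0.3489) = -0.3489 × log₂(0.3489) - 0.6511 × log₂(0.6511)
H(p) = 0.9331
C = 1 - 0.9331 = 0.0669 bits/use


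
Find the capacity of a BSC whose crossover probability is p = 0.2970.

For BSC with error probability p:
C = 1 - H(p) where H(p) is binary entropy
H(0.2970) = -0.2970 × log₂(0.2970) - 0.7030 × log₂(0.7030)
H(p) = 0.8776
C = 1 - 0.8776 = 0.1224 bits/use


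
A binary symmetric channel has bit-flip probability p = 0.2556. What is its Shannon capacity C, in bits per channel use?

For BSC with error probability p:
C = 1 - H(p) where H(p) is binary entropy
H(0.2556) = -0.2556 × log₂(0.2556) - 0.7444 × log₂(0.7444)
H(p) = 0.8200
C = 1 - 0.8200 = 0.1800 bits/use


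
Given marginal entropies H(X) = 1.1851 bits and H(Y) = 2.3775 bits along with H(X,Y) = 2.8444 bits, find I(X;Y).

I(X;Y) = H(X) + H(Y) - H(X,Y)
I(X;Y) = 1.1851 + 2.3775 - 2.8444 = 0.7182 bits


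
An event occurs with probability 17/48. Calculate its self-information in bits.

Information content I(x) = -log₂(p(x))
I = -log₂(17/48) = -log₂(0.3542)
I = 1.4975 bits


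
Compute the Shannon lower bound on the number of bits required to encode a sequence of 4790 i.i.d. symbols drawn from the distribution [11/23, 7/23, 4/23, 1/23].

Entropy H = 1.6668 bits/symbol
Minimum bits = H × n = 1.6668 × 4790
= 7984.03 bits


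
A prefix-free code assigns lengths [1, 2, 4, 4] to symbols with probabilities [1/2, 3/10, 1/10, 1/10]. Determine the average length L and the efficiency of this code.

Average length L = Σ p_i × l_i = 1.9000 bits
Entropy H = 1.6855 bits
Efficiency η = H/L × 100% = 88.71%


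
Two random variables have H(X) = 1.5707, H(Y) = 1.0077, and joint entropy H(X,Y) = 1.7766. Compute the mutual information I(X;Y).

I(X;Y) = H(X) + H(Y) - H(X,Y)
I(X;Y) = 1.5707 + 1.0077 - 1.7766 = 0.8018 bits


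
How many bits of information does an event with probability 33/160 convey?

Information content I(x) = -log₂(p(x))
I = -log₂(33/160) = -log₂(0.2062)
I = 2.2775 bits


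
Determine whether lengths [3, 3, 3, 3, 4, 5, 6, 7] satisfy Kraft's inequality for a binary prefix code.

Kraft inequality: Σ 2^(-l_i) ≤ 1 for prefix-free code
Calculating: 2^(-3) + 2^(-3) + 2^(-3) + 2^(-3) + 2^(-4) + 2^(-5) + 2^(-6) + 2^(-7)
= 0.125 + 0.125 + 0.125 + 0.125 + 0.0625 + 0.03125 + 0.015625 + 0.0078125
= 0.6172
Since 0.6172 ≤ 1, prefix-free code exists


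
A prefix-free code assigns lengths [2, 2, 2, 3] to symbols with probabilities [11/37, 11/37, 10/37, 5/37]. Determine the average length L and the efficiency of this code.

Average length L = Σ p_i × l_i = 2.1351 bits
Entropy H = 1.9409 bits
Efficiency η = H/L × 100% = 90.90%


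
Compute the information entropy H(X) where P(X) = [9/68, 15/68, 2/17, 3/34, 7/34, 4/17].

H(X) = -Σ p(x) log₂ p(x)
  -9/68 × log₂(9/68) = 0.3861
  -15/68 × log₂(15/68) = 0.4810
  -2/17 × log₂(2/17) = 0.3632
  -3/34 × log₂(3/34) = 0.3090
  -7/34 × log₂(7/34) = 0.4694
  -4/17 × log₂(4/17) = 0.4912
H(X) = 2.5000 bits
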